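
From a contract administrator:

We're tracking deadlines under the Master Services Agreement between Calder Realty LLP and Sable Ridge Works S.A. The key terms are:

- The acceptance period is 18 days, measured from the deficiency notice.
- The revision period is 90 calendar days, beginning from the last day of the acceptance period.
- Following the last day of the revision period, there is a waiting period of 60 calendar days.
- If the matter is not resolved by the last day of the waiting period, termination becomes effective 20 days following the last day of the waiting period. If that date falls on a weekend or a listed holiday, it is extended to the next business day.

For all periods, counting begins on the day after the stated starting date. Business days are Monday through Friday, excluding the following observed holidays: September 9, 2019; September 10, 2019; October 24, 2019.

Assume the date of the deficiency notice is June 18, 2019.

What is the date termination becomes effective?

The last day of the acceptance period: June 18, 2019 + 18 days = July 6, 2019.
The last day of the revision period: July 6, 2019 + 90 days = October 4, 2019.
Adding 60 calendar days to October 4, 2019 gives December 3, 2019, which is the last day of the waiting period.
The date termination becomes effective: 20 calendar days after December 3, 2019 is December 23, 2019. December 23, 2019 is a Monday and is not a listed holiday, so no roll-forward applies.

December 23, 2019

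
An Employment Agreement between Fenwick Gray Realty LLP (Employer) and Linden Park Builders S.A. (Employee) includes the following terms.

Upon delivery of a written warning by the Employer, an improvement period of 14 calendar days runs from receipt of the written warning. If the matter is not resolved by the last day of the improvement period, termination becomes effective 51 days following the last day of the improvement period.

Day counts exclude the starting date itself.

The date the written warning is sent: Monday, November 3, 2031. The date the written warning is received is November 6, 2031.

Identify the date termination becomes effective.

January 10, 2032

The last day of the improvement period: November 6, 2031 + 14 days = November 20, 2031.
The date termination becomes effective: November 20, 2031 + 51 days = January 10, 2032.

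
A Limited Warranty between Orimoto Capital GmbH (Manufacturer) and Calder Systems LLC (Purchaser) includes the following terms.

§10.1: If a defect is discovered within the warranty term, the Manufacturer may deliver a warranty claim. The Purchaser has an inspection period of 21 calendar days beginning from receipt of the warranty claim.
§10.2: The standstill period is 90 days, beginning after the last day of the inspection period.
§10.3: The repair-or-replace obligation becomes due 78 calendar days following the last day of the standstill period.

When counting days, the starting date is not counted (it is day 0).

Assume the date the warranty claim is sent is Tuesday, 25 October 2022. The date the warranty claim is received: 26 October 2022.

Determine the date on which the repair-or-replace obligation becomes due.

Adding 21 calendar days to 26 October 2022 gives 16 November 2022, which is the last day of the inspection period.
The last day of the standstill period: 16 November 2022 + 90 days = 14 February 2023.
Adding 78 calendar days to 14 February 2023 gives 3 May 2023, which is the date on which the repair-or-replace obligation becomes due.

3 May 2023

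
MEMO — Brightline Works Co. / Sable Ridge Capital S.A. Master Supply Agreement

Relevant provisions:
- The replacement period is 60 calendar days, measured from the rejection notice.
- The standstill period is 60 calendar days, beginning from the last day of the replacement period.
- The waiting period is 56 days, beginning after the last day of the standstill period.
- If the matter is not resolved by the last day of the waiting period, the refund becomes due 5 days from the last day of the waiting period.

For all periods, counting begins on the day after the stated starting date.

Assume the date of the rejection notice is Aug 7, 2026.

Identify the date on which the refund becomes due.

The last day of the replacement period: 60 calendar days after Aug 7, 2026 is Oct 6, 2026.
The last day of the standstill period: Oct 6, 2026 + 60 days = Dec 5, 2026.
The last day of the waiting period: Dec 5, 2026 + 56 days = Jan 30, 2027.
The date on which the refund becomes due: 5 calendar days after Jan 30, 2027 is Feb 4, 2027.

Feb 4, 2027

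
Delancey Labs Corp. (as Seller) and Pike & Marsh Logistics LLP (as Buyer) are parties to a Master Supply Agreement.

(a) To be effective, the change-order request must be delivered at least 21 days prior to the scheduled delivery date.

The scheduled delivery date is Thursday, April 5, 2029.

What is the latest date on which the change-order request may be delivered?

March 15, 2029

April 5, 2029 minus 21 days is March 15, 2029.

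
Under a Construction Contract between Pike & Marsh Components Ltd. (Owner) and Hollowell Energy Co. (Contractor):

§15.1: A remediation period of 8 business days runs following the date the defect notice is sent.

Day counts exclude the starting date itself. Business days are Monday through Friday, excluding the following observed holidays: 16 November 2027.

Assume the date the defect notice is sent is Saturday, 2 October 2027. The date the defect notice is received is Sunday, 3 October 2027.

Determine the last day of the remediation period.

13 October 2027

The last day of the remediation period: counting 8 business days from Saturday, 2 October 2027 (Oct 4, Oct 5, Oct 6, Oct 7, Oct 8, Oct 11, Oct 12, Oct 13, skipping weekends) reaches Wednesday, 13 October 2027.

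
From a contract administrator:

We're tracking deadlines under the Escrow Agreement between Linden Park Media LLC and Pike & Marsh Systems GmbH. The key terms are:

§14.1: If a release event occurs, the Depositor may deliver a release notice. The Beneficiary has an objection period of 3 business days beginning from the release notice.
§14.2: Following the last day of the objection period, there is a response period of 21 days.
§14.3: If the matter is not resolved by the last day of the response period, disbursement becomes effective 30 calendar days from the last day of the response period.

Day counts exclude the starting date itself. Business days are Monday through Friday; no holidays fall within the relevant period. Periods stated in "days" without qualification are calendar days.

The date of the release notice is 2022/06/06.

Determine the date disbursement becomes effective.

The last day of the objection period: 3 business days after Monday, 2022/06/06, skipping weekends — Jun 7, Jun 8, Jun 9 — lands on Thursday, 2022/06/09.
The last day of the response period: 21 calendar days after 2022/06/09 is 2022/06/30.
The date disbursement becomes effective: 30 calendar days after 2022/06/30 is 2022/07/30.

2022/07/30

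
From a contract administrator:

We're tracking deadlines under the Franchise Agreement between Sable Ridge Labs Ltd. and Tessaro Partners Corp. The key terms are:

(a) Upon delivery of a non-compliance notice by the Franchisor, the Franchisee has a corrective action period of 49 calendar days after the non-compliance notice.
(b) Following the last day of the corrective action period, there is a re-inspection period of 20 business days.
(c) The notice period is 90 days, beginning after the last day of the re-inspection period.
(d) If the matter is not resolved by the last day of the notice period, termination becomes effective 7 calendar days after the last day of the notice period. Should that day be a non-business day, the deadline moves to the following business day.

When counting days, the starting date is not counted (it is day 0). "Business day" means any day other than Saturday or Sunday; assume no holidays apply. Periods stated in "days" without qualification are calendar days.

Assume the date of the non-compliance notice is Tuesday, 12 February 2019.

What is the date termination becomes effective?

5 August 2019

The last day of the corrective action period: 12 February 2019 + 49 days = 2 April 2019.
The last day of the re-inspection period: counting 20 business days from Tuesday, 2 April 2019 (Apr 3, Apr 4, Apr 5, Apr 8, …, Apr 26, Apr 29, Apr 30, skipping weekends) reaches Tuesday, 30 April 2019.
Adding 90 calendar days to 30 April 2019 gives 29 July 2019, which is the last day of the notice period.
The date termination becomes effective: 7 calendar days after 29 July 2019 is 5 August 2019. 5 August 2019 is a Monday, so no roll-forward applies.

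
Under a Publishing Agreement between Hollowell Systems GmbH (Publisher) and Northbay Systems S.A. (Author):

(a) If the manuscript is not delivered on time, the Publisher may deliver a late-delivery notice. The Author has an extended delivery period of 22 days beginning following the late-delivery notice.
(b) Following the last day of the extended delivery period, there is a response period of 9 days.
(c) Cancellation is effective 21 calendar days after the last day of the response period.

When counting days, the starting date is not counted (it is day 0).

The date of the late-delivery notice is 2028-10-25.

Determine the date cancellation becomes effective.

2028-12-16

The last day of the extended delivery period: 2028-10-25 + 22 days = 2028-11-16.
The last day of the response period: 2028-11-16 + 9 days = 2028-11-25.
The date cancellation becomes effective: 21 calendar days after 2028-11-25 is 2028-12-16.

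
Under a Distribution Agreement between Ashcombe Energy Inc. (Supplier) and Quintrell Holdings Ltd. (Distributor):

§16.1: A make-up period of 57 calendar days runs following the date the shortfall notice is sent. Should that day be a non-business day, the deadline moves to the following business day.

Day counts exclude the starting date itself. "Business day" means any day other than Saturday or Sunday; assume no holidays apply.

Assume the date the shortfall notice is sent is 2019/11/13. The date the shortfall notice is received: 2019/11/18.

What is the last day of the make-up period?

The last day of the make-up period: 57 calendar days after 2019/11/13 is 2020/01/09. 2020/01/09 is a Thursday, so no roll-forward applies.

2020/01/09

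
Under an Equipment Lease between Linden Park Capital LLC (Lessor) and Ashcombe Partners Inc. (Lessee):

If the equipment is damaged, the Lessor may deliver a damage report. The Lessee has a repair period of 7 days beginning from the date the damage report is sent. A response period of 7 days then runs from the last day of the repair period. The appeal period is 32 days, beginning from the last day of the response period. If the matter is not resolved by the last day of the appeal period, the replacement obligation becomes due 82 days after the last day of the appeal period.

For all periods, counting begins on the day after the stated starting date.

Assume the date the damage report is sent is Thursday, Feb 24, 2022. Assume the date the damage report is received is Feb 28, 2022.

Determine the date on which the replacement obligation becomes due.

Jul 2, 2022

The last day of the repair period: Feb 24, 2022 + 7 days = Mar 3, 2022.
Adding 7 calendar days to Mar 3, 2022 gives Mar 10, 2022, which is the last day of the response period.
The last day of the appeal period: 32 calendar days after Mar 10, 2022 is Apr 11, 2022.
Adding 82 calendar days to Apr 11, 2022 gives Jul 2, 2022, which is the date on which the replacement obligation becomes due.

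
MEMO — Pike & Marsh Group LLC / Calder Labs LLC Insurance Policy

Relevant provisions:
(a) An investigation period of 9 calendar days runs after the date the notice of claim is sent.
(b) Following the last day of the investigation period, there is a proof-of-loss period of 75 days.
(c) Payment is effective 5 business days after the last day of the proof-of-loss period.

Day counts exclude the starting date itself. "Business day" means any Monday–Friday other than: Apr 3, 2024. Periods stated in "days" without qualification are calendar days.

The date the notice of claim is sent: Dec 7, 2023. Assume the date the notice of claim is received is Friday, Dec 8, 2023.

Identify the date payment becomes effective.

The last day of the investigation period: Dec 7, 2023 + 9 days = Dec 16, 2023.
The last day of the proof-of-loss period: 75 calendar days after Dec 16, 2023 is Feb 29, 2024.
The date payment becomes effective: 5 business days after Thursday, Feb 29, 2024, skipping weekends — Mar 1, Mar 4, Mar 5, Mar 6, Mar 7 — lands on Thursday, Mar 7, 2024.

Mar 7, 2024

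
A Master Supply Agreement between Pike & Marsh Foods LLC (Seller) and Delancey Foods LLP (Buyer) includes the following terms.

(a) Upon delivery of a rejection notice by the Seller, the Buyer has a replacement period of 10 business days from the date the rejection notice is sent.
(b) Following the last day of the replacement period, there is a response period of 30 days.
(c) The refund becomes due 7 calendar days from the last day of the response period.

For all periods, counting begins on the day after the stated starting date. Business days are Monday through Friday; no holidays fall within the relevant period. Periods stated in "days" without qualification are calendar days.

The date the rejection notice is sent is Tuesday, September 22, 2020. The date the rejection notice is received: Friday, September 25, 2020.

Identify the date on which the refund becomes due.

November 12, 2020

The last day of the replacement period: counting 10 business days from Tuesday, September 22, 2020 (Sep 23, Sep 24, Sep 25, Sep 28, Sep 29, Sep 30, Oct 1, Oct 2, Oct 5, Oct 6, skipping weekends) reaches Tuesday, October 6, 2020.
The last day of the response period: October 6, 2020 + 30 days = November 5, 2020.
The date on which the refund becomes due: 7 calendar days after November 5, 2020 is November 12, 2020.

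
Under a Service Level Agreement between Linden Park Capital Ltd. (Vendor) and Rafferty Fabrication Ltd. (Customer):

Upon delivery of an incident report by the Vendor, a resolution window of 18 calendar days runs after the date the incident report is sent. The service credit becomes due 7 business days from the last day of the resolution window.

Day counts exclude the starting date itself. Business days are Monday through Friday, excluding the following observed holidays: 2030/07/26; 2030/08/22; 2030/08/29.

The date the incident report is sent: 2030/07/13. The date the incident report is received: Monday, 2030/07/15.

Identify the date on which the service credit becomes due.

Adding 18 calendar days to 2030/07/13 gives 2030/07/31, which is the last day of the resolution window.
From Wednesday, 2030/07/31, 7 business days (Aug 1, Aug 2, Aug 5, Aug 6, Aug 7, Aug 8, Aug 9, skipping weekends) brings us to Friday, 2030/08/09, which is the date on which the service credit becomes due.

2030/08/09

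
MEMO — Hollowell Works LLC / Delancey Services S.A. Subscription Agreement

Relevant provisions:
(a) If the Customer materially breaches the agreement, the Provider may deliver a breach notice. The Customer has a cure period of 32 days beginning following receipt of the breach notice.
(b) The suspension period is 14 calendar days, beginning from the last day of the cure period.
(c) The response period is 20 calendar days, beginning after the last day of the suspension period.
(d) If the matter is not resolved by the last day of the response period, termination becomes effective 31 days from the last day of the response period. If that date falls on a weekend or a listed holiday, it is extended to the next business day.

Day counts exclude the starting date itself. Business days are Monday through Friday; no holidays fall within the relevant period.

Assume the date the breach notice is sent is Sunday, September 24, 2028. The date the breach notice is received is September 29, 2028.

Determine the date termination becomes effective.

January 4, 2029

The last day of the cure period: September 29, 2028 + 32 days = October 31, 2028.
Adding 14 calendar days to October 31, 2028 gives November 14, 2028, which is the last day of the suspension period.
The last day of the response period: November 14, 2028 + 20 days = December 4, 2028.
The date termination becomes effective: December 4, 2028 + 31 days = January 4, 2029. January 4, 2029 is a Thursday, so no roll-forward applies.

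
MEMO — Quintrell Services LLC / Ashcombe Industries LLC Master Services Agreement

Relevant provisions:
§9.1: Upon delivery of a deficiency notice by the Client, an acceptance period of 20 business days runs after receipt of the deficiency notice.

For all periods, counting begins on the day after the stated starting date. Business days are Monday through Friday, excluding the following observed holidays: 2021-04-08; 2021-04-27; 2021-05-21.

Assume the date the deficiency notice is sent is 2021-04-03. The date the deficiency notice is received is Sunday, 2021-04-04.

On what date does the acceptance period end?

From Sunday, 2021-04-04, 20 business days (Apr 5, Apr 6, Apr 7, Apr 9, …, Apr 30, May 3, May 4, skipping weekends and the listed holidays on Apr 8, Apr 27) brings us to Tuesday, 2021-05-04, which is the last day of the acceptance period.

2021-05-04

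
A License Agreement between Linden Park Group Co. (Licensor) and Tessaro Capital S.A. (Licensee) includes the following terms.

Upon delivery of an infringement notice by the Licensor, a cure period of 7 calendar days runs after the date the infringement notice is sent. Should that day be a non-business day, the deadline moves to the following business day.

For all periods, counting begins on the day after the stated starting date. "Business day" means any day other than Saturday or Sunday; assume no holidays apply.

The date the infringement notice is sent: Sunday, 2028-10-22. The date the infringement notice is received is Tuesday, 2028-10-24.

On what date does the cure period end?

2028-10-30

The last day of the cure period: 2028-10-22 + 7 days = 2028-10-29. That falls on a Sunday, so it rolls to the next business day, Monday, 2028-10-30.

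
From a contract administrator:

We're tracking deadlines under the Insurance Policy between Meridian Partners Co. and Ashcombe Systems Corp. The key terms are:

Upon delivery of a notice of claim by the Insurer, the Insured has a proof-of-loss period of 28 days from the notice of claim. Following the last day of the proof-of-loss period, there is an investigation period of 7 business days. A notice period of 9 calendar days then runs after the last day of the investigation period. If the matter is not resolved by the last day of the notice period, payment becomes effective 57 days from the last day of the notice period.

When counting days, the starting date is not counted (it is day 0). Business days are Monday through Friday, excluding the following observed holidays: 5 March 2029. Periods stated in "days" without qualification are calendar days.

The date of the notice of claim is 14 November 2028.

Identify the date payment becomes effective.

25 February 2029

Adding 28 calendar days to 14 November 2028 gives 12 December 2028, which is the last day of the proof-of-loss period.
The last day of the investigation period: 7 business days after Tuesday, 12 December 2028, skipping weekends — Dec 13, Dec 14, Dec 15, Dec 18, Dec 19, Dec 20, Dec 21 — lands on Thursday, 21 December 2028.
The last day of the notice period: 21 December 2028 + 9 days = 30 December 2028.
The date payment becomes effective: 57 calendar days after 30 December 2028 is 25 February 2029.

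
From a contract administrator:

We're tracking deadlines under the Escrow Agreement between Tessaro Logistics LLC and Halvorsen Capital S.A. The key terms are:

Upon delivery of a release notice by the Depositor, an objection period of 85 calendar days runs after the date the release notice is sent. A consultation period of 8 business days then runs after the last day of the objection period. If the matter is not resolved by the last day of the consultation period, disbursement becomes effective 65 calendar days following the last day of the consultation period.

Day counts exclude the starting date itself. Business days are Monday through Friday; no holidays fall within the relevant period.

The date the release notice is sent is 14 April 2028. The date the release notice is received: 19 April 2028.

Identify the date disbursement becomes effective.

The last day of the objection period: 14 April 2028 + 85 days = 8 July 2028.
The last day of the consultation period: 8 business days after Saturday, 8 July 2028, skipping weekends — Jul 10, Jul 11, Jul 12, Jul 13, Jul 14, Jul 17, Jul 18, Jul 19 — lands on Wednesday, 19 July 2028.
The date disbursement becomes effective: 19 July 2028 + 65 days = 22 September 2028.

22 September 2028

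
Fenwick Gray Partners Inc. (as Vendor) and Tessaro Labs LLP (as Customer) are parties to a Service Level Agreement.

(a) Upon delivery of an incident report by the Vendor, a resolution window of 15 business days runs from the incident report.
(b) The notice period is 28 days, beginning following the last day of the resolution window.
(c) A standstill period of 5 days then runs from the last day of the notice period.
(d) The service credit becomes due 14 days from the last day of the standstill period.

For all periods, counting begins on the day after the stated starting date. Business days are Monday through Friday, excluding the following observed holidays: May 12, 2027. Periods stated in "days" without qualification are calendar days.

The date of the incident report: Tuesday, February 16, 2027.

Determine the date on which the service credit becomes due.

April 25, 2027

From Tuesday, February 16, 2027, 15 business days (Feb 17, Feb 18, Feb 19, Feb 22, …, Mar 5, Mar 8, Mar 9, skipping weekends) brings us to Tuesday, March 9, 2027, which is the last day of the resolution window.
The last day of the notice period: March 9, 2027 + 28 days = April 6, 2027.
Adding 5 calendar days to April 6, 2027 gives April 11, 2027, which is the last day of the standstill period.
The date on which the service credit becomes due: 14 calendar days after April 11, 2027 is April 25, 2027.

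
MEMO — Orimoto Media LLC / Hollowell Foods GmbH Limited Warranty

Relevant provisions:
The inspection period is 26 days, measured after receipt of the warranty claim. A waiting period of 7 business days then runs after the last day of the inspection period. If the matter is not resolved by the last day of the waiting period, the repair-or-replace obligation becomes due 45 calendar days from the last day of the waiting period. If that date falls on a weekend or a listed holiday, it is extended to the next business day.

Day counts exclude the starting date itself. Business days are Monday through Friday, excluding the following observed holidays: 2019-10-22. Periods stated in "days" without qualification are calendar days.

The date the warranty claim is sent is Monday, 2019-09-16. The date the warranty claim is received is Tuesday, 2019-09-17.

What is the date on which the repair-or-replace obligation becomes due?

2019-12-09

The last day of the inspection period: 26 calendar days after 2019-09-17 is 2019-10-13.
From Sunday, 2019-10-13, 7 business days (Oct 14, Oct 15, Oct 16, Oct 17, Oct 18, Oct 21, Oct 23, skipping weekends and the listed holiday on Oct 22) brings us to Wednesday, 2019-10-23, which is the last day of the waiting period.
The date on which the repair-or-replace obligation becomes due: 2019-10-23 + 45 days = 2019-12-07. That falls on a Saturday, so it rolls to the next business day, Monday, 2019-12-09.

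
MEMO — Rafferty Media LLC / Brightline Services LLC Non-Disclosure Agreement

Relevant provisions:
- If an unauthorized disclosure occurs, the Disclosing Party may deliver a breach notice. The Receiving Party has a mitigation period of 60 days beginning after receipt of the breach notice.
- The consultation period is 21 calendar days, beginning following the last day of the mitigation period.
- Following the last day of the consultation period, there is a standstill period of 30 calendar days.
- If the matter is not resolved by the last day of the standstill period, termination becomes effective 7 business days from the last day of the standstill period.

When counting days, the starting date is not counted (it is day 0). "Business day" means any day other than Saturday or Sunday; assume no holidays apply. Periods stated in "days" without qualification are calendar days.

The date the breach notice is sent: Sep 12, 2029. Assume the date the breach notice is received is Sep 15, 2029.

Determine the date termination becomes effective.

Adding 60 calendar days to Sep 15, 2029 gives Nov 14, 2029, which is the last day of the mitigation period.
The last day of the consultation period: 21 calendar days after Nov 14, 2029 is Dec 5, 2029.
The last day of the standstill period: Dec 5, 2029 + 30 days = Jan 4, 2030.
The date termination becomes effective: counting 7 business days from Friday, Jan 4, 2030 (Jan 7, Jan 8, Jan 9, Jan 10, Jan 11, Jan 14, Jan 15, skipping weekends) reaches Tuesday, Jan 15, 2030.

Jan 15, 2030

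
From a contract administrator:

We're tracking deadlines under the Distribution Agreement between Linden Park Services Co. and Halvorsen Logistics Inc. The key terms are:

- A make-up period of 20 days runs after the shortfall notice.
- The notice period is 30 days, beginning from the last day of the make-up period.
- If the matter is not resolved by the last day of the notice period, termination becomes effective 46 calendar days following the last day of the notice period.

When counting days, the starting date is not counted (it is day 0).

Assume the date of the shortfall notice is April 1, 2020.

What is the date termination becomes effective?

The last day of the make-up period: April 1, 2020 + 20 days = April 21, 2020.
The last day of the notice period: April 21, 2020 + 30 days = May 21, 2020.
The date termination becomes effective: May 21, 2020 + 46 days = July 6, 2020.

July 6, 2020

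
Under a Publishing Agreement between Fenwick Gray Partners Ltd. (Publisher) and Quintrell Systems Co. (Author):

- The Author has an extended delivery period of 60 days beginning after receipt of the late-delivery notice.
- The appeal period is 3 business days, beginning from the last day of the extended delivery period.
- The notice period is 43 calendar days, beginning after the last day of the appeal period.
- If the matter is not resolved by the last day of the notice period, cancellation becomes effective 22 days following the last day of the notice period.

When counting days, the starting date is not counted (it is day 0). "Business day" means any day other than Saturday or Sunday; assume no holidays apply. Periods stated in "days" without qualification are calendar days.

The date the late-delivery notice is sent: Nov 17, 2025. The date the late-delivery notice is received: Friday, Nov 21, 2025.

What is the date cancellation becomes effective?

The last day of the extended delivery period: Nov 21, 2025 + 60 days = Jan 20, 2026.
The last day of the appeal period: 3 business days after Tuesday, Jan 20, 2026, skipping weekends — Jan 21, Jan 22, Jan 23 — lands on Friday, Jan 23, 2026.
The last day of the notice period: Jan 23, 2026 + 43 days = Mar 7, 2026.
The date cancellation becomes effective: Mar 7, 2026 + 22 days = Mar 29, 2026.

Mar 29, 2026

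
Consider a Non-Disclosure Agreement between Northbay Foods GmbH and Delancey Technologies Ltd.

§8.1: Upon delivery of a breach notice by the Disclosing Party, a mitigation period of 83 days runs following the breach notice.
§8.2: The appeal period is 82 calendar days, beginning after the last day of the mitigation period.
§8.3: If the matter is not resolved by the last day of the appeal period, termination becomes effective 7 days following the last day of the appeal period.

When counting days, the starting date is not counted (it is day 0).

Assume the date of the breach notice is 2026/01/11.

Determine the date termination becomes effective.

The last day of the mitigation period: 2026/01/11 + 83 days = 2026/04/04.
Adding 82 calendar days to 2026/04/04 gives 2026/06/25, which is the last day of the appeal period.
The date termination becomes effective: 2026/06/25 + 7 days = 2026/07/02.

2026/07/02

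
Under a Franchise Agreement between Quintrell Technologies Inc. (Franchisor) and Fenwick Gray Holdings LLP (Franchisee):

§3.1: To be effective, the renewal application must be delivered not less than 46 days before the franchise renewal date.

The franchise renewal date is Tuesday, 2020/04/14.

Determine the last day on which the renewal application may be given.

2020/04/14 minus 46 days is 2020/02/28.

2020/02/28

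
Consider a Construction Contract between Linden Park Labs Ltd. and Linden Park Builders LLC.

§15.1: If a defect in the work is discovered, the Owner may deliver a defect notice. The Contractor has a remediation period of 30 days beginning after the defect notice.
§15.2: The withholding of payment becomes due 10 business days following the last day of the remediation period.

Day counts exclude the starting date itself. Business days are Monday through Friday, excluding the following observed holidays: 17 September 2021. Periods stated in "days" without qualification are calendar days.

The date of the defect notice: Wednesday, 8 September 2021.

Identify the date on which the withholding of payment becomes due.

22 October 2021

The last day of the remediation period: 30 calendar days after 8 September 2021 is 8 October 2021.
The date on which the withholding of payment becomes due: 10 business days after Friday, 8 October 2021, skipping weekends — Oct 11, Oct 12, Oct 13, Oct 14, Oct 15, Oct 18, Oct 19, Oct 20, Oct 21, Oct 22 — lands on Friday, 22 October 2021.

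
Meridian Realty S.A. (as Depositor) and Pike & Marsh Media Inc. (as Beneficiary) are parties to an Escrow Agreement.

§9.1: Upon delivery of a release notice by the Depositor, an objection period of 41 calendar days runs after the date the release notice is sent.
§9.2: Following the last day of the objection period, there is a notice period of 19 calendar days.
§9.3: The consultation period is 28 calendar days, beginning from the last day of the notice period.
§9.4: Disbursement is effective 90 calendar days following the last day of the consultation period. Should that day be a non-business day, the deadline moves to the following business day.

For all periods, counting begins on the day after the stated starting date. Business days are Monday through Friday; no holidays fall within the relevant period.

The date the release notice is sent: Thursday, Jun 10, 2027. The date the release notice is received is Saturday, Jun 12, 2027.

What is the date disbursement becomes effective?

Adding 41 calendar days to Jun 10, 2027 gives Jul 21, 2027, which is the last day of the objection period.
Adding 19 calendar days to Jul 21, 2027 gives Aug 9, 2027, which is the last day of the notice period.
The last day of the consultation period: 28 calendar days after Aug 9, 2027 is Sep 6, 2027.
The date disbursement becomes effective: Sep 6, 2027 + 90 days = Dec 5, 2027. That falls on a Sunday, so it rolls to the next business day, Monday, Dec 6, 2027.

Dec 6, 2027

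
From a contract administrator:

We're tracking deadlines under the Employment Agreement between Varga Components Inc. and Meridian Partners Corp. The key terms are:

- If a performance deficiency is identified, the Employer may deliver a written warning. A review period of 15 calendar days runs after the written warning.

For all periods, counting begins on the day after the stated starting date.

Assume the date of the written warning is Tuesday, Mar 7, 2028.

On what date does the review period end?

The last day of the review period: Mar 7, 2028 + 15 days = Mar 22, 2028.

Mar 22, 2028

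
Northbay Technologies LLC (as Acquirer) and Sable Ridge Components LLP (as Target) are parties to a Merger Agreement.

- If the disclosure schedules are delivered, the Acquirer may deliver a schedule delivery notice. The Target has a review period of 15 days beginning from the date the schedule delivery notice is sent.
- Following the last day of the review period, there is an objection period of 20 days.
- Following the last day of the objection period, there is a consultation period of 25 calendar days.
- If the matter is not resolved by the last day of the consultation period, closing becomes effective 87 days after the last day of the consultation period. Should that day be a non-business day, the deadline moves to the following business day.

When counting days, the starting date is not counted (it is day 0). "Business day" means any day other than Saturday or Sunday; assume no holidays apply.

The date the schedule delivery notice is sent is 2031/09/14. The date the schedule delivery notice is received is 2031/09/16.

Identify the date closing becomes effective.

2032/02/09

Adding 15 calendar days to 2031/09/14 gives 2031/09/29, which is the last day of the review period.
Adding 20 calendar days to 2031/09/29 gives 2031/10/19, which is the last day of the objection period.
Adding 25 calendar days to 2031/10/19 gives 2031/11/13, which is the last day of the consultation period.
Adding 87 calendar days to 2031/11/13 gives 2032/02/08, which is the date closing becomes effective. That falls on a Sunday, so it rolls to the next business day, Monday, 2032/02/09.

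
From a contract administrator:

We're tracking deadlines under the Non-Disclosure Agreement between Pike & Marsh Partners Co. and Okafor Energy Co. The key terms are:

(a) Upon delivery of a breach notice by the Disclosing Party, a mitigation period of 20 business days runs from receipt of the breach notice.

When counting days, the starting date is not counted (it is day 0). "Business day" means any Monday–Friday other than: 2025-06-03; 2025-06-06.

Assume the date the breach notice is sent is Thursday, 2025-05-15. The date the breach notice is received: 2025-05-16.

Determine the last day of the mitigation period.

2025-06-17

The last day of the mitigation period: counting 20 business days from Friday, 2025-05-16 (May 19, May 20, May 21, May 22, …, Jun 13, Jun 16, Jun 17, skipping weekends and the listed holidays on Jun 3, Jun 6) reaches Tuesday, 2025-06-17.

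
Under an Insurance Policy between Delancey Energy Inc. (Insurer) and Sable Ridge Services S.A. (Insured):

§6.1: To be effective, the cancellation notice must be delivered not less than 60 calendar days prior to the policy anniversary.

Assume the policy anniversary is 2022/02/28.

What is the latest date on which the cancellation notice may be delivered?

2021/12/30

2022/02/28 minus 60 days is 2021/12/30.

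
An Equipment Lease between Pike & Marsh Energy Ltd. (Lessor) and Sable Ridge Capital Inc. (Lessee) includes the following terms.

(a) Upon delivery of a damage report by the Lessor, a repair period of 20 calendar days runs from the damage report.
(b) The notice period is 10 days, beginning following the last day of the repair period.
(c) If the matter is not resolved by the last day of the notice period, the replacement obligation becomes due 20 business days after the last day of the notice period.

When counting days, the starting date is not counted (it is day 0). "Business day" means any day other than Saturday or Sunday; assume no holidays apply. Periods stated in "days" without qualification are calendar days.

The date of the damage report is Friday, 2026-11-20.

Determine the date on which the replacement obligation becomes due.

2027-01-15

Adding 20 calendar days to 2026-11-20 gives 2026-12-10, which is the last day of the repair period.
The last day of the notice period: 10 calendar days after 2026-12-10 is 2026-12-20.
The date on which the replacement obligation becomes due: 20 business days after Sunday, 2026-12-20, skipping weekends — Dec 21, Dec 22, Dec 23, Dec 24, …, Jan 13, Jan 14, Jan 15 — lands on Friday, 2027-01-15.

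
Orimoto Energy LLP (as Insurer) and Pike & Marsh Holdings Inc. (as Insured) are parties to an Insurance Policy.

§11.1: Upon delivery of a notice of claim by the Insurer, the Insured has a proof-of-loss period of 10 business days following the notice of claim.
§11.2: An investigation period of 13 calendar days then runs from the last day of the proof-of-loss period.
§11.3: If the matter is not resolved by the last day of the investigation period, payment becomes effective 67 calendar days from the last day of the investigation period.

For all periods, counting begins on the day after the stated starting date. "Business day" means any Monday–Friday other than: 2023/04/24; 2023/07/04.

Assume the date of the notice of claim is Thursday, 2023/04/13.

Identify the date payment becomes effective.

2023/07/17

From Thursday, 2023/04/13, 10 business days (Apr 14, Apr 17, Apr 18, Apr 19, Apr 20, Apr 21, Apr 25, Apr 26, Apr 27, Apr 28, skipping weekends and the listed holiday on Apr 24) brings us to Friday, 2023/04/28, which is the last day of the proof-of-loss period.
Adding 13 calendar days to 2023/04/28 gives 2023/05/11, which is the last day of the investigation period.
The date payment becomes effective: 67 calendar days after 2023/05/11 is 2023/07/17.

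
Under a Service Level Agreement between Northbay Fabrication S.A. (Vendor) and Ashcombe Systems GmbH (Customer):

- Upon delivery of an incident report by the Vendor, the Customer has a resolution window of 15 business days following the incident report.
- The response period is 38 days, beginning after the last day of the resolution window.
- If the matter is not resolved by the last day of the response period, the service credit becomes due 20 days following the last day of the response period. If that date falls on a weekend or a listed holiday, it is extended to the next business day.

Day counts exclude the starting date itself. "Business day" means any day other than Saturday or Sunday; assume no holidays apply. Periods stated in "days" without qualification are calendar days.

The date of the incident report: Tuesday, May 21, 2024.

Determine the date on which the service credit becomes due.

From Tuesday, May 21, 2024, 15 business days (May 22, May 23, May 24, May 27, …, Jun 7, Jun 10, Jun 11, skipping weekends) brings us to Tuesday, Jun 11, 2024, which is the last day of the resolution window.
The last day of the response period: 38 calendar days after Jun 11, 2024 is Jul 19, 2024.
The date on which the service credit becomes due: 20 calendar days after Jul 19, 2024 is Aug 8, 2024. Aug 8, 2024 is a Thursday, so no roll-forward applies.

Aug 8, 2024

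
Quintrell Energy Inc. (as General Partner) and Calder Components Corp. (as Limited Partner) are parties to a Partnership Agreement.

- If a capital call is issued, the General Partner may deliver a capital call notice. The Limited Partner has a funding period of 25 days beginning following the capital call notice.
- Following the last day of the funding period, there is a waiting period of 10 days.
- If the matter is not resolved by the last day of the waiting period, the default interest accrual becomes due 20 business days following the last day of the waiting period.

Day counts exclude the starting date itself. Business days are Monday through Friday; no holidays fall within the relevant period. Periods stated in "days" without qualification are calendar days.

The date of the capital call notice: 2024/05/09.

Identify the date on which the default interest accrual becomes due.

2024/07/11

The last day of the funding period: 25 calendar days after 2024/05/09 is 2024/06/03.
The last day of the waiting period: 2024/06/03 + 10 days = 2024/06/13.
The date on which the default interest accrual becomes due: counting 20 business days from Thursday, 2024/06/13 (Jun 14, Jun 17, Jun 18, Jun 19, …, Jul 9, Jul 10, Jul 11, skipping weekends) reaches Thursday, 2024/07/11.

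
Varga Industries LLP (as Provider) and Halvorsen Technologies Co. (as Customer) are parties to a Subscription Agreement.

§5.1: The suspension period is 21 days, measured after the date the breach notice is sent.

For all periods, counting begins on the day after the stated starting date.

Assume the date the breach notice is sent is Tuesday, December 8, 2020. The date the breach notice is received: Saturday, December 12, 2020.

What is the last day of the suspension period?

December 29, 2020

Adding 21 calendar days to December 8, 2020 gives December 29, 2020, which is the last day of the suspension period.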